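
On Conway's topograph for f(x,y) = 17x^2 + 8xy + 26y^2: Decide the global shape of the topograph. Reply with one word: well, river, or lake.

D = b²−4ac = 8² − 4·17·26 = -1704
D < 0 ⇒ definite ⇒ every region one sign ⇒ single well

well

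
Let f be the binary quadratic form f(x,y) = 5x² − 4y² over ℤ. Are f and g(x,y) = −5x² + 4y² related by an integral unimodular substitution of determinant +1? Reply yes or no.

D₁ = 80, D₂ = 80
river cycle of f (length 2): (-4, 8, 1), (1, 8, -4)
river cycle of g (length 2): (4, 8, -1), (-1, 8, 4)
cycles differ ⇒ inequivalent

no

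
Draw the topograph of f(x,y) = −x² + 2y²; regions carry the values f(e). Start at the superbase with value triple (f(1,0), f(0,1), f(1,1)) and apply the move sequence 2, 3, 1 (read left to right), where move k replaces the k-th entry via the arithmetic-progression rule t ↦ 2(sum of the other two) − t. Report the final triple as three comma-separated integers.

start (-1,2,1) = (f(1,0),f(0,1),f(1,1))
replace slot 2: 2·((-1)+1) − 2 = -2 → (-1,-2,1)
replace slot 3: 2·((-1)+(-2)) − 1 = -7 → (-1,-2,-7)
replace slot 1: 2·((-2)+(-7)) − (-1) = -17 → (-17,-2,-7)

-17,-2,-7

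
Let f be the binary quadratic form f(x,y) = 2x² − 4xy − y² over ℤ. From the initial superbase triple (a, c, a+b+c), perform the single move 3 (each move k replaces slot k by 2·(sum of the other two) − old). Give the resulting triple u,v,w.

start (2,-1,-3) = (f(1,0),f(0,1),f(1,1))
replace slot 3: 2·(2+(-1)) − (-3) = 5 → (2,-1,5)

2,-1,5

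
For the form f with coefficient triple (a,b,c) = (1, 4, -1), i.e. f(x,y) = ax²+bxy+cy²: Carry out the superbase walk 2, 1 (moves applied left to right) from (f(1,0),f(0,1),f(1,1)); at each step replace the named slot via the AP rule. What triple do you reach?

start (1,-1,4) = (f(1,0),f(0,1),f(1,1))
replace slot 2: 2·(1+4) − (-1) = 11 → (1,11,4)
replace slot 1: 2·(11+4) − 1 = 29 → (29,11,4)

29,11,4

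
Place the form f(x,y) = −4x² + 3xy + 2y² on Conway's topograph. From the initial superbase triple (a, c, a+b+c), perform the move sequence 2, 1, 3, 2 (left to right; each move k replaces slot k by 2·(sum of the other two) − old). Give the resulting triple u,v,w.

start (-4,2,1) = (f(1,0),f(0,1),f(1,1))
replace slot 2: 2·((-4)+1) − 2 = -8 → (-4,-8,1)
replace slot 1: 2·((-8)+1) − (-4) = -10 → (-10,-8,1)
replace slot 3: 2·((-10)+(-8)) − 1 = -37 → (-10,-8,-37)
replace slot 2: 2·((-10)+(-37)) − (-8) = -86 → (-10,-86,-37)

-10,-86,-37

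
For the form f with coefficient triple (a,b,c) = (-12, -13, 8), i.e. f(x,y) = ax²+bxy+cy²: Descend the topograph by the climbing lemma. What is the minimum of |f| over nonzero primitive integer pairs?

descent: ρ → (8,13,-12)  [lands on river]
river: ρ → (-12,11,9)
river: ρ → (9,7,-14)
river: ρ → (-14,21,2)
river: ρ → (2,23,-3)
river: ρ → (-3,19,16)
river: ρ → (16,13,-6)
river: ρ → (-6,23,1)
river: ρ → (1,23,-6)
river: ρ → (-6,13,16)
river: ρ → (16,19,-3)
river: ρ → (-3,23,2)
river: ρ → (2,21,-14)
river: ρ → (-14,7,9)
river: ρ → (9,11,-12)
river: ρ → (-12,13,8)
river: ρ → (8,19,-6)
river: ρ → (-6,17,11)
river: ρ → (11,5,-12)
river: ρ → (-12,19,4)
river: ρ → (4,21,-7)
river: ρ → (-7,21,4)
river: ρ → (4,19,-12)
river: ρ → (-12,5,11)
river: ρ → (11,17,-6)
river: ρ → (-6,19,8)
closes: descent 1, river 26
min |a| on river = 1

1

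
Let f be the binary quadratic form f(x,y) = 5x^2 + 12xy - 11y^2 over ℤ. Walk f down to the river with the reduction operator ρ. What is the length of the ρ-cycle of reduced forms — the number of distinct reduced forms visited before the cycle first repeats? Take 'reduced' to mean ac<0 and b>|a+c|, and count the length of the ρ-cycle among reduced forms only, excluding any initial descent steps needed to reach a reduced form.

D = 364, ⌊√D⌋ = 19
river: ρ → (-11,10,6)
river: ρ → (6,14,-7)
river: ρ → (-7,14,6)
river: ρ → (6,10,-11)
river: ρ → (-11,12,5)
river: ρ → (5,18,-2)
river: ρ → (-2,18,5)
river: ρ → (5,12,-11)
ρ-cycle length = 8 (tail of 0 descent steps not counted)

8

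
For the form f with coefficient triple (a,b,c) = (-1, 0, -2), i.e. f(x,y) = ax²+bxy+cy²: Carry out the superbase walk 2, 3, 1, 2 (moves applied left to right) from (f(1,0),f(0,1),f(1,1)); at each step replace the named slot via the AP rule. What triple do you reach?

start (-1,-2,-3) = (f(1,0),f(0,1),f(1,1))
replace slot 2: 2·((-1)+(-3)) − (-2) = -6 → (-1,-6,-3)
replace slot 3: 2·((-1)+(-6)) − (-3) = -11 → (-1,-6,-11)
replace slot 1: 2·((-6)+(-11)) − (-1) = -33 → (-33,-6,-11)
replace slot 2: 2·((-33)+(-11)) − (-6) = -82 → (-33,-82,-11)

-33,-82,-11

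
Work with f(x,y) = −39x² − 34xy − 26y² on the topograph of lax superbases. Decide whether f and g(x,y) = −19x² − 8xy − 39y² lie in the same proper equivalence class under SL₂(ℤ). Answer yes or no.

D₁ = -2900, D₂ = -2900
f is negative-definite; reduce −f:
−f: flip: (39,34,26)→(26,-34,39)
−f: translate: b→18 (≡-34 mod 52), so (26,-34,39)→(26,18,31)
−f: reduced (well bottom): (26,18,31) with a≤c, −a<b≤a
flip sign back: reduced form of f is (-26,-18,-31)
g is negative-definite; reduce −g:
−g: reduced (well bottom): (19,8,39) with a≤c, −a<b≤a
flip sign back: reduced form of g is (-19,-8,-39)
reduced forms (-26, -18, -31) vs (-19, -8, -39) ⇒ inequivalent

no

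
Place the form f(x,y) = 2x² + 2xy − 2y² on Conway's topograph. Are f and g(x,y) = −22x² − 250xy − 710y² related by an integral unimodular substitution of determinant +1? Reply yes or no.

D₁ = 20, D₂ = 20
river cycle of f (length 2): (-2, 2, 2), (2, 2, -2)
river cycle of g (length 2): (-2, 2, 2), (2, 2, -2)
cycles coincide ⇒ equivalent

yes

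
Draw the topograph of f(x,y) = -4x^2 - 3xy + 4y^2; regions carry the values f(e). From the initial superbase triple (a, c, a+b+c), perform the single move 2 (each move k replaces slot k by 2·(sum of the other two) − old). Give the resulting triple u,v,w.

start (-4,4,-3) = (f(1,0),f(0,1),f(1,1))
replace slot 2: 2·((-4)+(-3)) − 4 = -18 → (-4,-18,-3)

-4,-18,-3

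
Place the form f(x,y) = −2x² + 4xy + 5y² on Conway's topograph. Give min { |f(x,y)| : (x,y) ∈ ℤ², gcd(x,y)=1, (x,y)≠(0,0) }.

river: ρ → (5,6,-1)
river: ρ → (-1,6,5)
river: ρ → (5,4,-2)
river: ρ → (-2,4,5)
closes: descent 0, river 4
min |a| on river = 1

1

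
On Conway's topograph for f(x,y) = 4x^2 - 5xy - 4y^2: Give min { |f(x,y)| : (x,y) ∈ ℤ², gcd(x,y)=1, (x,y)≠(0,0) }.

descent: ρ → (-4,5,4)  [lands on river]
river: ρ → (4,3,-5)
river: ρ → (-5,7,2)
river: ρ → (2,9,-1)
river: ρ → (-1,9,2)
river: ρ → (2,7,-5)
river: ρ → (-5,3,4)
river: ρ → (4,5,-4)
river: ρ → (-4,3,5)
river: ρ → (5,7,-2)
river: ρ → (-2,9,1)
river: ρ → (1,9,-2)
river: ρ → (-2,7,5)
river: ρ → (5,3,-4)
closes: descent 1, river 14
min |a| on river = 1

1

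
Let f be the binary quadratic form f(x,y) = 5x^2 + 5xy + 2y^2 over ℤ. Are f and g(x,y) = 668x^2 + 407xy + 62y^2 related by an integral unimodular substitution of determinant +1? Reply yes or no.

D₁ = -15, D₂ = -15
f: flip: (5,5,2)→(2,-5,5)
f: translate: b→-1 (≡-5 mod 4), so (2,-5,5)→(2,-1,2)
f: flip: (2,-1,2)→(2,1,2)
f: reduced (well bottom): (2,1,2) with a≤c, −a<b≤a
g: flip: (668,407,62)→(62,-407,668)
g: translate: b→-35 (≡-407 mod 124), so (62,-407,668)→(62,-35,5)
g: flip: (62,-35,5)→(5,35,62)
g: translate: b→5 (≡35 mod 10), so (5,35,62)→(5,5,2)
g: flip: (5,5,2)→(2,-5,5)
g: translate: b→-1 (≡-5 mod 4), so (2,-5,5)→(2,-1,2)
g: flip: (2,-1,2)→(2,1,2)
g: reduced (well bottom): (2,1,2) with a≤c, −a<b≤a
reduced forms (2, 1, 2) vs (2, 1, 2) ⇒ equivalent

yes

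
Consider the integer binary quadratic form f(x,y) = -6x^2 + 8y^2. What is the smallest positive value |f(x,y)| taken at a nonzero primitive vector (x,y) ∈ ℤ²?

descent: ρ → (8,0,-6)
descent: ρ → (-6,12,2)  [lands on river]
river: ρ → (2,12,-6)
closes: descent 2, river 2
min |a| on river = 2

2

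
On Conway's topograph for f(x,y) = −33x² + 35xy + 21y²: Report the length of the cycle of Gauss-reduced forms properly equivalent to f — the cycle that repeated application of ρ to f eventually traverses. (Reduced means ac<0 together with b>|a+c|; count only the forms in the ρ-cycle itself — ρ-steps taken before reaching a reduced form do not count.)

D = 3997, ⌊√D⌋ = 63
river: ρ → (21,49,-19)
river: ρ → (-19,27,43)
river: ρ → (43,59,-3)
river: ρ → (-3,61,23)
river: ρ → (23,31,-33)
river: ρ → (-33,35,21)
ρ-cycle length = 6 (tail of 0 descent steps not counted)

6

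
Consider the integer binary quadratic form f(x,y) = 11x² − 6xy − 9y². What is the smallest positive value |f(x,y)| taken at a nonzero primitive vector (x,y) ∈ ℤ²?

descent: ρ → (-9,6,11)  [lands on river]
river: ρ → (11,16,-4)
river: ρ → (-4,16,11)
river: ρ → (11,6,-9)
river: ρ → (-9,12,8)
river: ρ → (8,20,-1)
river: ρ → (-1,20,8)
river: ρ → (8,12,-9)
closes: descent 1, river 8
min |a| on river = 1

1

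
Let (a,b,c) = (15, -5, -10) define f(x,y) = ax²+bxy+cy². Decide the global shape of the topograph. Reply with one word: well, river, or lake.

D = b²−4ac = (-5)² − 4·15·(-10) = 625
D = 25² is a perfect square ⇒ form factors over ℤ ⇒ lakes

lake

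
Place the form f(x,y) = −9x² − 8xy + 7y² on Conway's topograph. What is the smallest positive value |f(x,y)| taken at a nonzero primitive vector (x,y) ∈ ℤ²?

descent: ρ → (7,8,-9)  [lands on river]
river: ρ → (-9,10,6)
river: ρ → (6,14,-5)
river: ρ → (-5,16,3)
river: ρ → (3,14,-10)
river: ρ → (-10,6,7)
closes: descent 1, river 6
min |a| on river = 3

3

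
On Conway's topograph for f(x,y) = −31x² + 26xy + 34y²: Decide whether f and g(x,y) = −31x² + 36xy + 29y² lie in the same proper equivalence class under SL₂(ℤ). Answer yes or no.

D₁ = 4892, D₂ = 4892
river cycle of f (length 10): (34, 42, -23), (-23, 50, 26), (26, 54, -19), (-19, 60, 17), (17, 42, -46), (-46, 50, 13), (13, 54, -38), (-38, 22, 29), (29, 36, -31), (-31, 26, 34)
river cycle of g (length 10): (29, 22, -38), (-38, 54, 13), (13, 50, -46), (-46, 42, 17), (17, 60, -19), (-19, 54, 26), (26, 50, -23), (-23, 42, 34), (34, 26, -31), (-31, 36, 29)
cycles differ ⇒ inequivalent

no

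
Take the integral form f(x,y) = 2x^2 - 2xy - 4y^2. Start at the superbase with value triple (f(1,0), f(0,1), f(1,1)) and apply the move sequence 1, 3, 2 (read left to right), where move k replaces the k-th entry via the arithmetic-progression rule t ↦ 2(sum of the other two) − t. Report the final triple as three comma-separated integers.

start (2,-4,-4) = (f(1,0),f(0,1),f(1,1))
replace slot 1: 2·((-4)+(-4)) − 2 = -18 → (-18,-4,-4)
replace slot 3: 2·((-18)+(-4)) − (-4) = -40 → (-18,-4,-40)
replace slot 2: 2·((-18)+(-40)) − (-4) = -112 → (-18,-112,-40)

-18,-112,-40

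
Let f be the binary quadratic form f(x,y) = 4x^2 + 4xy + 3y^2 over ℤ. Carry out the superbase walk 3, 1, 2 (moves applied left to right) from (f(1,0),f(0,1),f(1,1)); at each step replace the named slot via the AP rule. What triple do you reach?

start (4,3,11) = (f(1,0),f(0,1),f(1,1))
replace slot 3: 2·(4+3) − 11 = 3 → (4,3,3)
replace slot 1: 2·(3+3) − 4 = 8 → (8,3,3)
replace slot 2: 2·(8+3) − 3 = 19 → (8,19,3)

8,19,3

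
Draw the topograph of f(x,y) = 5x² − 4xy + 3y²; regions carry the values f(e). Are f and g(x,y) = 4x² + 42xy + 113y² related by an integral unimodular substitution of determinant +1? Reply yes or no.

D₁ = -44, D₂ = -44
f: flip: (5,-4,3)→(3,4,5)
f: translate: b→-2 (≡4 mod 6), so (3,4,5)→(3,-2,4)
f: reduced (well bottom): (3,-2,4) with a≤c, −a<b≤a
g: translate: b→2 (≡42 mod 8), so (4,42,113)→(4,2,3)
g: flip: (4,2,3)→(3,-2,4)
g: reduced (well bottom): (3,-2,4) with a≤c, −a<b≤a
reduced forms (3, -2, 4) vs (3, -2, 4) ⇒ equivalent

yes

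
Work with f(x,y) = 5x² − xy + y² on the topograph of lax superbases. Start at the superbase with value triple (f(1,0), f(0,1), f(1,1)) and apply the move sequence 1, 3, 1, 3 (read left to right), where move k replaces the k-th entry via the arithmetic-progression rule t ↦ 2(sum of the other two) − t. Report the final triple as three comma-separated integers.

start (5,1,5) = (f(1,0),f(0,1),f(1,1))
replace slot 1: 2·(1+5) − 5 = 7 → (7,1,5)
replace slot 3: 2·(7+1) − 5 = 11 → (7,1,11)
replace slot 1: 2·(1+11) − 7 = 17 → (17,1,11)
replace slot 3: 2·(17+1) − 11 = 25 → (17,1,25)

17,1,25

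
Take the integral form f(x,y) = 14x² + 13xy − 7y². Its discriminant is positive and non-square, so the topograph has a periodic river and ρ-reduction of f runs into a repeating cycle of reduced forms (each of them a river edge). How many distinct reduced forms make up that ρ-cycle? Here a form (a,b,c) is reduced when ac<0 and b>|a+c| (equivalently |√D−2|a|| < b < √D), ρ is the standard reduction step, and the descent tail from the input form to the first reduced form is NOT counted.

D = 561, ⌊√D⌋ = 23
river: ρ → (-7,15,12)
river: ρ → (12,9,-10)
river: ρ → (-10,11,11)
river: ρ → (11,11,-10)
river: ρ → (-10,9,12)
river: ρ → (12,15,-7)
river: ρ → (-7,13,14)
river: ρ → (14,15,-6)
river: ρ → (-6,21,5)
river: ρ → (5,19,-10)
river: ρ → (-10,21,3)
river: ρ → (3,21,-10)
river: ρ → (-10,19,5)
river: ρ → (5,21,-6)
river: ρ → (-6,15,14)
river: ρ → (14,13,-7)
ρ-cycle length = 16 (tail of 0 descent steps not counted)

16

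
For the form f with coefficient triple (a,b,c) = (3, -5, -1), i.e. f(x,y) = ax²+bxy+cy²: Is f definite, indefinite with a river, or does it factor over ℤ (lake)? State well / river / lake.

D = b²−4ac = (-5)² − 4·3·(-1) = 37
D > 0 non-square ⇒ indefinite ⇒ periodic river

river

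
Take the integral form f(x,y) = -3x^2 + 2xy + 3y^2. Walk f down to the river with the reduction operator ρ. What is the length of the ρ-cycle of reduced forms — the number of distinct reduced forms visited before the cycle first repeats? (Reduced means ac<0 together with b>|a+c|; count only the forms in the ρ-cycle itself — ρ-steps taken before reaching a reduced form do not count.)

D = 40, ⌊√D⌋ = 6
river: ρ → (3,4,-2)
river: ρ → (-2,4,3)
river: ρ → (3,2,-3)
river: ρ → (-3,4,2)
river: ρ → (2,4,-3)
river: ρ → (-3,2,3)
ρ-cycle length = 6 (tail of 0 descent steps not counted)

6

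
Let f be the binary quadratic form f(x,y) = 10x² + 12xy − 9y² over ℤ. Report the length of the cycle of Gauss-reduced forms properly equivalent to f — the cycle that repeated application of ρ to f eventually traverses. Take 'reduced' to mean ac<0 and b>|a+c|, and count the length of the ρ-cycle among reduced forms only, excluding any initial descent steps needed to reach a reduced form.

D = 504, ⌊√D⌋ = 22
river: ρ → (-9,6,13)
river: ρ → (13,20,-2)
river: ρ → (-2,20,13)
river: ρ → (13,6,-9)
river: ρ → (-9,12,10)
river: ρ → (10,8,-11)
river: ρ → (-11,14,7)
river: ρ → (7,14,-11)
river: ρ → (-11,8,10)
river: ρ → (10,12,-9)
ρ-cycle length = 10 (tail of 0 descent steps not counted)

10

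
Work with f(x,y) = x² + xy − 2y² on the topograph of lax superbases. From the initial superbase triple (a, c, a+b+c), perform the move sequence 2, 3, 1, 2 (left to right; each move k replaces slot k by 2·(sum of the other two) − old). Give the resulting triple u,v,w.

start (1,-2,0) = (f(1,0),f(0,1),f(1,1))
replace slot 2: 2·(1+0) − (-2) = 4 → (1,4,0)
replace slot 3: 2·(1+4) − 0 = 10 → (1,4,10)
replace slot 1: 2·(4+10) − 1 = 27 → (27,4,10)
replace slot 2: 2·(27+10) − 4 = 70 → (27,70,10)

27,70,10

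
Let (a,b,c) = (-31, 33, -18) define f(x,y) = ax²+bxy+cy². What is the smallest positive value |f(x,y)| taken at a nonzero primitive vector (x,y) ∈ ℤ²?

translate: b→29 (≡-33 mod 62), so (31,-33,18)→(31,29,16)
flip: (31,29,16)→(16,-29,31)
translate: b→3 (≡-29 mod 32), so (16,-29,31)→(16,3,18)
reduced (well bottom): (16,3,18) with a≤c, −a<b≤a
well minimum |f| = |-16| = 16 (negative-definite)

16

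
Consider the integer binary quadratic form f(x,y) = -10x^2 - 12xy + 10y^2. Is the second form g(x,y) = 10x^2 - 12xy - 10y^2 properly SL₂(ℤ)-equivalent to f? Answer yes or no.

D₁ = 544, D₂ = 544
river cycle of f (length 6): (10, 12, -10), (-10, 8, 12), (12, 16, -6), (-6, 20, 6), (6, 16, -12), (-12, 8, 10)
river cycle of g (length 6): (-10, 12, 10), (10, 8, -12), (-12, 16, 6), (6, 20, -6), (-6, 16, 12), (12, 8, -10)
cycles differ ⇒ inequivalent

no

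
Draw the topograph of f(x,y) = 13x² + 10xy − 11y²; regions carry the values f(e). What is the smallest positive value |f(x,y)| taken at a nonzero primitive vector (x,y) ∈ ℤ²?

river: ρ → (-11,12,12)
river: ρ → (12,12,-11)
river: ρ → (-11,10,13)
river: ρ → (13,16,-8)
river: ρ → (-8,16,13)
river: ρ → (13,10,-11)
closes: descent 0, river 6
min |a| on river = 8

8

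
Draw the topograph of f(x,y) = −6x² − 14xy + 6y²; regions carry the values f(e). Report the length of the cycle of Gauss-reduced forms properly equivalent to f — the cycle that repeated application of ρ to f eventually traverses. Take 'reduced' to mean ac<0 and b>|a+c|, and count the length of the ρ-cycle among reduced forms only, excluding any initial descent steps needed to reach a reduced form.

D = 340, ⌊√D⌋ = 18
descent: ρ → (6,14,-6)  [lands on river]
river: ρ → (-6,10,10)
river: ρ → (10,10,-6)
river: ρ → (-6,14,6)
river: ρ → (6,10,-10)
river: ρ → (-10,10,6)
ρ-cycle length = 6 (tail of 1 descent step not counted)

6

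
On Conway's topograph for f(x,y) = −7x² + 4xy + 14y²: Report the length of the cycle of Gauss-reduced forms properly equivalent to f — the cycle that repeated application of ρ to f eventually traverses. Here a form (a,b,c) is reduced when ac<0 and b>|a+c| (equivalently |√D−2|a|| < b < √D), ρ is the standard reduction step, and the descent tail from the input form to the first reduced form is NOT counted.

D = 408, ⌊√D⌋ = 20
descent: ρ → (14,-4,-7)
descent: ρ → (-7,18,3)  [lands on river]
river: ρ → (3,18,-7)
river: ρ → (-7,10,11)
river: ρ → (11,12,-6)
river: ρ → (-6,12,11)
river: ρ → (11,10,-7)
ρ-cycle length = 6 (tail of 2 descent steps not counted)

6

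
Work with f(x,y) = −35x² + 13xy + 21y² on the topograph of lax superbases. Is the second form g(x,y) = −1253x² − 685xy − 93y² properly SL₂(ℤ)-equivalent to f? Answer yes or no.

D₁ = 3109, D₂ = 3109
river cycle of f (length 62): (21, 29, -27), (-27, 25, 23), (23, 21, -29), (-29, 37, 15), (15, 53, -5), (-5, 47, 45), (45, 43, -7), (-7, 55, 3), (3, 53, -25), (-25, 47, 9), … (52 more)
river cycle of g (length 62): (-1, 55, 21), (21, 29, -27), (-27, 25, 23), (23, 21, -29), (-29, 37, 15), (15, 53, -5), (-5, 47, 45), (45, 43, -7), (-7, 55, 3), (3, 53, -25), … (52 more)
cycles coincide ⇒ equivalent

yes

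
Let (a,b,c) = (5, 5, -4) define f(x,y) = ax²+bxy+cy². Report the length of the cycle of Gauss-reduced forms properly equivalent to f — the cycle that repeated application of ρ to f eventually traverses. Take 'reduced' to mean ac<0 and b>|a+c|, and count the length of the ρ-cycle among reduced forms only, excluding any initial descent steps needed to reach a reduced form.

D = 105, ⌊√D⌋ = 10
river: ρ → (-4,3,6)
river: ρ → (6,9,-1)
river: ρ → (-1,9,6)
river: ρ → (6,3,-4)
river: ρ → (-4,5,5)
river: ρ → (5,5,-4)
ρ-cycle length = 6 (tail of 0 descent steps not counted)

6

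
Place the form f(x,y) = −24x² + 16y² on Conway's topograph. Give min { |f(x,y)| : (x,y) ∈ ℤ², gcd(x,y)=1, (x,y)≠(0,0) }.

descent: ρ → (16,32,-8)  [lands on river]
river: ρ → (-8,32,16)
closes: descent 1, river 2
min |a| on river = 8

8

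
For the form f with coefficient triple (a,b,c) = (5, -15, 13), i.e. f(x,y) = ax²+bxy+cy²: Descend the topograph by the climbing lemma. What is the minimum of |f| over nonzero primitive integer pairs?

translate: b→5 (≡-15 mod 10), so (5,-15,13)→(5,5,3)
flip: (5,5,3)→(3,-5,5)
translate: b→1 (≡-5 mod 6), so (3,-5,5)→(3,1,3)
reduced (well bottom): (3,1,3) with a≤c, −a<b≤a
well minimum = a = 3

3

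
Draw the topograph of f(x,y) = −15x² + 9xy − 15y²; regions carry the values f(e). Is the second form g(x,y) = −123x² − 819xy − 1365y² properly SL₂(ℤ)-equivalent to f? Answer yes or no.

D₁ = -819, D₂ = -819
f is negative-definite; reduce −f:
−f: flip: (15,-9,15)→(15,9,15)
−f: reduced (well bottom): (15,9,15) with a≤c, −a<b≤a
flip sign back: reduced form of f is (-15,-9,-15)
g is negative-definite; reduce −g:
−g: translate: b→81 (≡819 mod 246), so (123,819,1365)→(123,81,15)
−g: flip: (123,81,15)→(15,-81,123)
−g: translate: b→9 (≡-81 mod 30), so (15,-81,123)→(15,9,15)
−g: reduced (well bottom): (15,9,15) with a≤c, −a<b≤a
flip sign back: reduced form of g is (-15,-9,-15)
reduced forms (-15, -9, -15) vs (-15, -9, -15) ⇒ equivalent

yes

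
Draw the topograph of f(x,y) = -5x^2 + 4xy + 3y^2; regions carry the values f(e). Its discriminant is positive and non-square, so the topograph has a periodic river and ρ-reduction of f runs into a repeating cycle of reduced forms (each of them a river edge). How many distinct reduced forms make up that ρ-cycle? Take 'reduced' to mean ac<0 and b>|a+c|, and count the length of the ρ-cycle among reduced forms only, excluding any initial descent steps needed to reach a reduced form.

D = 76, ⌊√D⌋ = 8
river: ρ → (3,8,-1)
river: ρ → (-1,8,3)
river: ρ → (3,4,-5)
river: ρ → (-5,6,2)
river: ρ → (2,6,-5)
river: ρ → (-5,4,3)
ρ-cycle length = 6 (tail of 0 descent steps not counted)

6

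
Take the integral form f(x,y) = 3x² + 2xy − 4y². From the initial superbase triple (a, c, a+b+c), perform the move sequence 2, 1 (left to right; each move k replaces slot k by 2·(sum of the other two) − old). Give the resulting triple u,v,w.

start (3,-4,1) = (f(1,0),f(0,1),f(1,1))
replace slot 2: 2·(3+1) − (-4) = 12 → (3,12,1)
replace slot 1: 2·(12+1) − 3 = 23 → (23,12,1)

23,12,1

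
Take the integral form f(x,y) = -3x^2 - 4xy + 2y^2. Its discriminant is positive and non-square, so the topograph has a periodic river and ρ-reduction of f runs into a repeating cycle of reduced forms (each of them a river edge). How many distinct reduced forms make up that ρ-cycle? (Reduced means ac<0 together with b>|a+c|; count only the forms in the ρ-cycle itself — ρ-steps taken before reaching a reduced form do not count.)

D = 40, ⌊√D⌋ = 6
descent: ρ → (2,4,-3)  [lands on river]
river: ρ → (-3,2,3)
river: ρ → (3,4,-2)
river: ρ → (-2,4,3)
river: ρ → (3,2,-3)
river: ρ → (-3,4,2)
ρ-cycle length = 6 (tail of 1 descent step not counted)

6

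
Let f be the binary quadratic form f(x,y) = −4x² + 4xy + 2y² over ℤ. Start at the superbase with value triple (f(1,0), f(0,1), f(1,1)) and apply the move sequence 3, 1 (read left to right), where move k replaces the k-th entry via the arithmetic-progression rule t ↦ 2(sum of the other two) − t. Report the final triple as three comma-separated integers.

start (-4,2,2) = (f(1,0),f(0,1),f(1,1))
replace slot 3: 2·((-4)+2) − 2 = -6 → (-4,2,-6)
replace slot 1: 2·(2+(-6)) − (-4) = -4 → (-4,2,-6)

-4,2,-6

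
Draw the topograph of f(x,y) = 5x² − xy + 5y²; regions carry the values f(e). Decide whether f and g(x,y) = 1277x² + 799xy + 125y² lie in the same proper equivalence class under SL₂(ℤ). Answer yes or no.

D₁ = -99, D₂ = -99
f: flip: (5,-1,5)→(5,1,5)
f: reduced (well bottom): (5,1,5) with a≤c, −a<b≤a
g: flip: (1277,799,125)→(125,-799,1277)
g: translate: b→-49 (≡-799 mod 250), so (125,-799,1277)→(125,-49,5)
g: flip: (125,-49,5)→(5,49,125)
g: translate: b→-1 (≡49 mod 10), so (5,49,125)→(5,-1,5)
g: flip: (5,-1,5)→(5,1,5)
g: reduced (well bottom): (5,1,5) with a≤c, −a<b≤a
reduced forms (5, 1, 5) vs (5, 1, 5) ⇒ equivalent

yes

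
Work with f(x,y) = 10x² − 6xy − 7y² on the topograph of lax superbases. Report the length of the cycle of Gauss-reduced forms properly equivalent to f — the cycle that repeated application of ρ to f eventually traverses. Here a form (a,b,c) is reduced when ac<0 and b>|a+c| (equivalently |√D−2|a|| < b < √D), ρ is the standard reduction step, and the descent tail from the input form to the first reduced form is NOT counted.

D = 316, ⌊√D⌋ = 17
descent: ρ → (-7,6,10)  [lands on river]
river: ρ → (10,14,-3)
river: ρ → (-3,16,5)
river: ρ → (5,14,-6)
river: ρ → (-6,10,9)
river: ρ → (9,8,-7)
ρ-cycle length = 6 (tail of 1 descent step not counted)

6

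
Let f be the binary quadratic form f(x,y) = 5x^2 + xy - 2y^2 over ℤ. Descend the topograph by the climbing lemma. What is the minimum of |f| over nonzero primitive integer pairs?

descent: ρ → (-2,3,4)  [lands on river]
river: ρ → (4,5,-1)
river: ρ → (-1,5,4)
river: ρ → (4,3,-2)
river: ρ → (-2,5,2)
river: ρ → (2,3,-4)
river: ρ → (-4,5,1)
river: ρ → (1,5,-4)
river: ρ → (-4,3,2)
river: ρ → (2,5,-2)
closes: descent 1, river 10
min |a| on river = 1

1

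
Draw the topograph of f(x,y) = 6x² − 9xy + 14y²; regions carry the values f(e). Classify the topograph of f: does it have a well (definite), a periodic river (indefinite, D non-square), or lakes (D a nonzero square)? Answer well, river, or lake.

D = b²−4ac = (-9)² − 4·6·14 = -255
D < 0 ⇒ definite ⇒ every region one sign ⇒ single well

well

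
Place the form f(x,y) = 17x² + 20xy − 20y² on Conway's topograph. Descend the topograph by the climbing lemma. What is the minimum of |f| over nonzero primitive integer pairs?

river: ρ → (-20,20,17)
river: ρ → (17,14,-23)
river: ρ → (-23,32,8)
river: ρ → (8,32,-23)
river: ρ → (-23,14,17)
river: ρ → (17,20,-20)
closes: descent 0, river 6
min |a| on river = 8

8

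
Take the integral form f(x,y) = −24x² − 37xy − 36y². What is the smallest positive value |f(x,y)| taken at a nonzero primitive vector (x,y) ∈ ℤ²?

translate: b→-11 (≡37 mod 48), so (24,37,36)→(24,-11,23)
flip: (24,-11,23)→(23,11,24)
reduced (well bottom): (23,11,24) with a≤c, −a<b≤a
well minimum |f| = |-23| = 23 (negative-definite)

23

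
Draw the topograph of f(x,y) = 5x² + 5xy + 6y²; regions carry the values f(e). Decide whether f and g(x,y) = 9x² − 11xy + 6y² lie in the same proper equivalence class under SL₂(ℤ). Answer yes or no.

D₁ = -95, D₂ = -95
f: reduced (well bottom): (5,5,6) with a≤c, −a<b≤a
g: translate: b→7 (≡-11 mod 18), so (9,-11,6)→(9,7,4)
g: flip: (9,7,4)→(4,-7,9)
g: translate: b→1 (≡-7 mod 8), so (4,-7,9)→(4,1,6)
g: reduced (well bottom): (4,1,6) with a≤c, −a<b≤a
reduced forms (5, 5, 6) vs (4, 1, 6) ⇒ inequivalent

no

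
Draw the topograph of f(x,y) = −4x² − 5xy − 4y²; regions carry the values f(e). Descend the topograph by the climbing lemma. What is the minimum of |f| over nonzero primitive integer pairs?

translate: b→-3 (≡5 mod 8), so (4,5,4)→(4,-3,3)
flip: (4,-3,3)→(3,3,4)
reduced (well bottom): (3,3,4) with a≤c, −a<b≤a
well minimum |f| = |-3| = 3 (negative-definite)

3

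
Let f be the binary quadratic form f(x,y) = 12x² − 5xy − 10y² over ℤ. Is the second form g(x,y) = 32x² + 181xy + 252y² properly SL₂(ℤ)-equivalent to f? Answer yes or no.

D₁ = 505, D₂ = 505
river cycle of f (length 8): (-10, 5, 12), (12, 19, -3), (-3, 17, 18), (18, 19, -2), (-2, 21, 8), (8, 11, -12), (-12, 13, 7), (7, 15, -10)
river cycle of g (length 8): (-3, 17, 18), (18, 19, -2), (-2, 21, 8), (8, 11, -12), (-12, 13, 7), (7, 15, -10), (-10, 5, 12), (12, 19, -3)
cycles coincide ⇒ equivalent

yes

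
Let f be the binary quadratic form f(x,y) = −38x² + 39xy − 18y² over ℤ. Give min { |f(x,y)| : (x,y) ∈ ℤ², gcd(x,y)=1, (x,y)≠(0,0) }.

translate: b→37 (≡-39 mod 76), so (38,-39,18)→(38,37,17)
flip: (38,37,17)→(17,-37,38)
translate: b→-3 (≡-37 mod 34), so (17,-37,38)→(17,-3,18)
reduced (well bottom): (17,-3,18) with a≤c, −a<b≤a
well minimum |f| = |-17| = 17 (negative-definite)

17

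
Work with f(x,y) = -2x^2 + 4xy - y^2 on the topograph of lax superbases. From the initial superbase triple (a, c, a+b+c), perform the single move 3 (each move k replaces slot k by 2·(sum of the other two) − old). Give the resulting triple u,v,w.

start (-2,-1,1) = (f(1,0),f(0,1),f(1,1))
replace slot 3: 2·((-2)+(-1)) − 1 = -7 → (-2,-1,-7)

-2,-1,-7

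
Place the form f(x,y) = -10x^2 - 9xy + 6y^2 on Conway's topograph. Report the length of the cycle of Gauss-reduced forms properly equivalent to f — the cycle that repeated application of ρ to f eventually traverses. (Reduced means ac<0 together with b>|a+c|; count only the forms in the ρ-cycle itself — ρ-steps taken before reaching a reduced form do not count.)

D = 321, ⌊√D⌋ = 17
descent: ρ → (6,9,-10)  [lands on river]
river: ρ → (-10,11,5)
river: ρ → (5,9,-12)
river: ρ → (-12,15,2)
river: ρ → (2,17,-4)
river: ρ → (-4,15,6)
ρ-cycle length = 6 (tail of 1 descent step not counted)

6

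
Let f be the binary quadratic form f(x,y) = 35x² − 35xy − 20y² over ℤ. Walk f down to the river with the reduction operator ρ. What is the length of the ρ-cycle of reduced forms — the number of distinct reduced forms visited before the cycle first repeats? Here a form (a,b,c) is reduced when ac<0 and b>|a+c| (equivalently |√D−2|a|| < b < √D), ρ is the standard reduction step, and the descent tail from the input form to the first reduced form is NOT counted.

D = 4025, ⌊√D⌋ = 63
descent: ρ → (-20,35,35)  [lands on river]
river: ρ → (35,35,-20)
river: ρ → (-20,45,25)
river: ρ → (25,55,-10)
river: ρ → (-10,45,50)
river: ρ → (50,55,-5)
river: ρ → (-5,55,50)
river: ρ → (50,45,-10)
river: ρ → (-10,55,25)
river: ρ → (25,45,-20)
ρ-cycle length = 10 (tail of 1 descent step not counted)

10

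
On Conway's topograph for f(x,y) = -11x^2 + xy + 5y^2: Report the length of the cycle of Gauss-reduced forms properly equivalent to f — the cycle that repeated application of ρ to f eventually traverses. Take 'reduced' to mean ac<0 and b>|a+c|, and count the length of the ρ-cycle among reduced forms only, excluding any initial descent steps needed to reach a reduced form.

D = 221, ⌊√D⌋ = 14
descent: ρ → (5,9,-7)  [lands on river]
river: ρ → (-7,5,7)
river: ρ → (7,9,-5)
river: ρ → (-5,11,5)
ρ-cycle length = 4 (tail of 1 descent step not counted)

4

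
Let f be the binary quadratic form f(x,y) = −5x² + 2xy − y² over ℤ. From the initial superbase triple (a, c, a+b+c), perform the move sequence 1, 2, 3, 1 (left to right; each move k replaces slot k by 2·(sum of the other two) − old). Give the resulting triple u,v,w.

start (-5,-1,-4) = (f(1,0),f(0,1),f(1,1))
replace slot 1: 2·((-1)+(-4)) − (-5) = -5 → (-5,-1,-4)
replace slot 2: 2·((-5)+(-4)) − (-1) = -17 → (-5,-17,-4)
replace slot 3: 2·((-5)+(-17)) − (-4) = -40 → (-5,-17,-40)
replace slot 1: 2·((-17)+(-40)) − (-5) = -109 → (-109,-17,-40)

-109,-17,-40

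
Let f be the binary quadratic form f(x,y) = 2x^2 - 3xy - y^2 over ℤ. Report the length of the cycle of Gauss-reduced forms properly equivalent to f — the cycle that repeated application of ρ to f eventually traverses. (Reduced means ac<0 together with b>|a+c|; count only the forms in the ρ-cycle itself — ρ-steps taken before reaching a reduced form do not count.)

D = 17, ⌊√D⌋ = 4
descent: ρ → (-1,3,2)  [lands on river]
river: ρ → (2,1,-2)
river: ρ → (-2,3,1)
river: ρ → (1,3,-2)
river: ρ → (-2,1,2)
river: ρ → (2,3,-1)
ρ-cycle length = 6 (tail of 1 descent step not counted)

6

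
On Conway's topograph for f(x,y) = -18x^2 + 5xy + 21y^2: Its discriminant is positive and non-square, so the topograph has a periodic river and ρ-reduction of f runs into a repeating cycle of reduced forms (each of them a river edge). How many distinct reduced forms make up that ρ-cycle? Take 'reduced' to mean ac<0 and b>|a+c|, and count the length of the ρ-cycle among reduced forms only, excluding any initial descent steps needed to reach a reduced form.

D = 1537, ⌊√D⌋ = 39
river: ρ → (21,37,-2)
river: ρ → (-2,39,2)
river: ρ → (2,37,-21)
river: ρ → (-21,5,18)
river: ρ → (18,31,-8)
river: ρ → (-8,33,14)
river: ρ → (14,23,-18)
river: ρ → (-18,13,19)
river: ρ → (19,25,-12)
river: ρ → (-12,23,21)
river: ρ → (21,19,-14)
river: ρ → (-14,37,3)
river: ρ → (3,35,-26)
river: ρ → (-26,17,12)
river: ρ → (12,31,-12)
river: ρ → (-12,17,26)
river: ρ → (26,35,-3)
river: ρ → (-3,37,14)
river: ρ → (14,19,-21)
river: ρ → (-21,23,12)
river: ρ → (12,25,-19)
river: ρ → (-19,13,18)
river: ρ → (18,23,-14)
river: ρ → (-14,33,8)
river: ρ → (8,31,-18)
river: ρ → (-18,5,21)
ρ-cycle length = 26 (tail of 0 descent steps not counted)

26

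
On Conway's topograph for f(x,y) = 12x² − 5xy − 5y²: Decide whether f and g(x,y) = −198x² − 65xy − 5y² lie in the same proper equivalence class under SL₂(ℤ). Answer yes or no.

D₁ = 265, D₂ = 265
river cycle of f (length 18): (-5, 15, 2), (2, 13, -12), (-12, 11, 3), (3, 13, -8), (-8, 3, 8), (8, 13, -3), (-3, 11, 12), (12, 13, -2), (-2, 15, 5), (5, 15, -2), … (8 more)
river cycle of g (length 18): (-5, 15, 2), (2, 13, -12), (-12, 11, 3), (3, 13, -8), (-8, 3, 8), (8, 13, -3), (-3, 11, 12), (12, 13, -2), (-2, 15, 5), (5, 15, -2), … (8 more)
cycles coincide ⇒ equivalent

yes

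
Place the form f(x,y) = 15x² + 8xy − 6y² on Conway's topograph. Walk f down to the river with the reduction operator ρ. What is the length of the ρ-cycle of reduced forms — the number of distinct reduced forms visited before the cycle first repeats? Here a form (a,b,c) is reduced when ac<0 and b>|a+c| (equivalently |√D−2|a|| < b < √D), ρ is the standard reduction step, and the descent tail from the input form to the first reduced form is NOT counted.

D = 424, ⌊√D⌋ = 20
descent: ρ → (-6,16,7)  [lands on river]
river: ρ → (7,12,-10)
river: ρ → (-10,8,9)
river: ρ → (9,10,-9)
river: ρ → (-9,8,10)
river: ρ → (10,12,-7)
river: ρ → (-7,16,6)
river: ρ → (6,20,-1)
river: ρ → (-1,20,6)
river: ρ → (6,16,-7)
river: ρ → (-7,12,10)
river: ρ → (10,8,-9)
river: ρ → (-9,10,9)
river: ρ → (9,8,-10)
river: ρ → (-10,12,7)
river: ρ → (7,16,-6)
river: ρ → (-6,20,1)
river: ρ → (1,20,-6)
ρ-cycle length = 18 (tail of 1 descent step not counted)

18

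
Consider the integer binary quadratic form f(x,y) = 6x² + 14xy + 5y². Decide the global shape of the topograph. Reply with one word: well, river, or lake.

D = b²−4ac = 14² − 4·6·5 = 76
D > 0 non-square ⇒ indefinite ⇒ periodic river

river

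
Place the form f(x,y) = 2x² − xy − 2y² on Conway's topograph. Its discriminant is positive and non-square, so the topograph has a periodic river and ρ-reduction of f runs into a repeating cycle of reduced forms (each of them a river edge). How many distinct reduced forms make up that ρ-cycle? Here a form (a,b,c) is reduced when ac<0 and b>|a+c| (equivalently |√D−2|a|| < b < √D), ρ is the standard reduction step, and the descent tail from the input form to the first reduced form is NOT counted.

D = 17, ⌊√D⌋ = 4
descent: ρ → (-2,1,2)  [lands on river]
river: ρ → (2,3,-1)
river: ρ → (-1,3,2)
river: ρ → (2,1,-2)
river: ρ → (-2,3,1)
river: ρ → (1,3,-2)
ρ-cycle length = 6 (tail of 1 descent step not counted)

6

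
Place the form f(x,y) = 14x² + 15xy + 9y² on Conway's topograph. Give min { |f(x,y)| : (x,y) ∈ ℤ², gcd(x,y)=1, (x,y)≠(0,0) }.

translate: b→-13 (≡15 mod 28), so (14,15,9)→(14,-13,8)
flip: (14,-13,8)→(8,13,14)
translate: b→-3 (≡13 mod 16), so (8,13,14)→(8,-3,9)
reduced (well bottom): (8,-3,9) with a≤c, −a<b≤a
well minimum = a = 8

8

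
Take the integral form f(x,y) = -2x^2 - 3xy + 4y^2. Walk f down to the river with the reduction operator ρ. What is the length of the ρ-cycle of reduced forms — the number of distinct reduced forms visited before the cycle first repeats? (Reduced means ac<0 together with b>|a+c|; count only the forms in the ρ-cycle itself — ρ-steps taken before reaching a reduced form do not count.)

D = 41, ⌊√D⌋ = 6
descent: ρ → (4,3,-2)  [lands on river]
river: ρ → (-2,5,2)
river: ρ → (2,3,-4)
river: ρ → (-4,5,1)
river: ρ → (1,5,-4)
river: ρ → (-4,3,2)
river: ρ → (2,5,-2)
river: ρ → (-2,3,4)
river: ρ → (4,5,-1)
river: ρ → (-1,5,4)
ρ-cycle length = 10 (tail of 1 descent step not counted)

10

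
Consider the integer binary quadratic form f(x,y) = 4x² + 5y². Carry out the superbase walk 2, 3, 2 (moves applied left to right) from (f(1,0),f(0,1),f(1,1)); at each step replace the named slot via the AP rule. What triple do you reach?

start (4,5,9) = (f(1,0),f(0,1),f(1,1))
replace slot 2: 2·(4+9) − 5 = 21 → (4,21,9)
replace slot 3: 2·(4+21) − 9 = 41 → (4,21,41)
replace slot 2: 2·(4+41) − 21 = 69 → (4,69,41)

4,69,41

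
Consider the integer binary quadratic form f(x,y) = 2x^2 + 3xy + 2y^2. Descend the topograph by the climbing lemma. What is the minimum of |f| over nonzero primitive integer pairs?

translate: b→-1 (≡3 mod 4), so (2,3,2)→(2,-1,1)
flip: (2,-1,1)→(1,1,2)
reduced (well bottom): (1,1,2) with a≤c, −a<b≤a
well minimum = a = 1

1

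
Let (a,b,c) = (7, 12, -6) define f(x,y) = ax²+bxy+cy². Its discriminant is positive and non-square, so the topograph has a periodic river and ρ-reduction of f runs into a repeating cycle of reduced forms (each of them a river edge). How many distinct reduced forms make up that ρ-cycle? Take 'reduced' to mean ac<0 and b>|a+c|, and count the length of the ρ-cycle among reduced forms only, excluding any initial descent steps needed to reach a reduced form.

D = 312, ⌊√D⌋ = 17
river: ρ → (-6,12,7)
river: ρ → (7,16,-2)
river: ρ → (-2,16,7)
river: ρ → (7,12,-6)
ρ-cycle length = 4 (tail of 0 descent steps not counted)

4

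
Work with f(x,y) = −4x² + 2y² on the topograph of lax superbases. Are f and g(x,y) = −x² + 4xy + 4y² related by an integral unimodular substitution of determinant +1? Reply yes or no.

D₁ = 32, D₂ = 32
river cycle of f (length 2): (2, 4, -2), (-2, 4, 2)
river cycle of g (length 2): (4, 4, -1), (-1, 4, 4)
cycles differ ⇒ inequivalent

no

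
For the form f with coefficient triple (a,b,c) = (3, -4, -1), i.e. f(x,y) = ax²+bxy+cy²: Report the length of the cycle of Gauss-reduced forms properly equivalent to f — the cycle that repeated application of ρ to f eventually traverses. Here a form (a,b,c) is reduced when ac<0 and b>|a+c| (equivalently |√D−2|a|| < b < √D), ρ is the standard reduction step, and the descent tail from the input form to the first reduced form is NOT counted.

D = 28, ⌊√D⌋ = 5
descent: ρ → (-1,4,3)  [lands on river]
river: ρ → (3,2,-2)
river: ρ → (-2,2,3)
river: ρ → (3,4,-1)
ρ-cycle length = 4 (tail of 1 descent step not counted)

4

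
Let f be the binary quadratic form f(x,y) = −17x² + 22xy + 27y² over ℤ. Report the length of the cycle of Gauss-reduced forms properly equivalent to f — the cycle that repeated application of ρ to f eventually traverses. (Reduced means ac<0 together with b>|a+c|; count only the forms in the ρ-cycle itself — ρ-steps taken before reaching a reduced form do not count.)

D = 2320, ⌊√D⌋ = 48
river: ρ → (27,32,-12)
river: ρ → (-12,40,15)
river: ρ → (15,20,-32)
river: ρ → (-32,44,3)
river: ρ → (3,46,-17)
river: ρ → (-17,22,27)
ρ-cycle length = 6 (tail of 0 descent steps not counted)

6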